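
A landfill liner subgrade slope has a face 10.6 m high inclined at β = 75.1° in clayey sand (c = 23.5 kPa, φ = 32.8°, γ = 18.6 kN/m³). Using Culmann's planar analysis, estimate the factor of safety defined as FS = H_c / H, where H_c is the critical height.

FS = 1.49

H_c = (4c/γ) · sinβ cosφ / [1 − cos(β − φ)]
    = (4·23.5/18.6) · sin75.1°·cos32.8° / [1 − cos42.3°]
    = 5.054 · 0.8123 / 0.2604 = 15.77 m
FS = H_c / H = 15.77 / 10.6 = 1.487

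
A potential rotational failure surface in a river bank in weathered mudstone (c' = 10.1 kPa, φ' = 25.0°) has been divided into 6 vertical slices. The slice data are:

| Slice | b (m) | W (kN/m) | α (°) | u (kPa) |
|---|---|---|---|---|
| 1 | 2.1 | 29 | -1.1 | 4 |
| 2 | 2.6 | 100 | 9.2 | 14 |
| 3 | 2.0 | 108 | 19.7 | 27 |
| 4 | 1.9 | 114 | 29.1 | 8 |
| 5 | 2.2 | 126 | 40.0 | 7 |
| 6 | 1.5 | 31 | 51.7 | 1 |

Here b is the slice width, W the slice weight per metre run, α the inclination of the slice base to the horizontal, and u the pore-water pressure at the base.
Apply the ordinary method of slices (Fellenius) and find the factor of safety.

Ordinary method of slices: FS = Σ[c'·Δl_i + (W_i cosα_i − u_i·Δl_i)·tanφ'] / Σ W_i sinα_i, with Δl_i = b_i / cosα_i.
Slice 1: Δl = 2.1/cos(-1.1°) = 2.100 m; N'_1 = 29·cos(-1.1°) − 4·2.100 = 20.6; c'Δl = 21.21; W sinα = -0.6
Slice 2: Δl = 2.6/cos9.2° = 2.634 m; N'_2 = 100·cos9.2° − 14·2.634 = 61.8; c'Δl = 26.60; W sinα = 16.0
Slice 3: Δl = 2.0/cos19.7° = 2.124 m; N'_3 = 108·cos19.7° − 27·2.124 = 44.3; c'Δl = 21.46; W sinα = 36.4
Slice 4: Δl = 1.9/cos29.1° = 2.174 m; N'_4 = 114·cos29.1° − 8·2.174 = 82.2; c'Δl = 21.96; W sinα = 55.4
Slice 5: Δl = 2.2/cos40.0° = 2.872 m; N'_5 = 126·cos40.0° − 7·2.872 = 76.4; c'Δl = 29.01; W sinα = 81.0
Slice 6: Δl = 1.5/cos51.7° = 2.420 m; N'_6 = 31·cos51.7° − 1·2.420 = 16.8; c'Δl = 24.44; W sinα = 24.3
Σc'Δl = 144.7 kN/m; ΣN' = 302.2 kN/m; ΣW sinα = 212.6 kN/m
Resisting = 144.7 + 302.2·tan25.0° = 144.7 + 140.9 = 285.6 kN/m
FS = 285.6 / 212.6 = 1.343

FS = 1.34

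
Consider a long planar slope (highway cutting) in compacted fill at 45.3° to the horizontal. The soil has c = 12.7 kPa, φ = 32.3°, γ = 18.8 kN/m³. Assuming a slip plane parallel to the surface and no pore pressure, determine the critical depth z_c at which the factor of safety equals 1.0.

Setting FS = 1.00 in FS = [c + γz cos²β tanφ] / [γz sinβ cosβ] and solving for z:
z = c / [γ cosβ (FS·sinβ − cosβ·tanφ)]
  = 12.7 / [18.8·cos45.3°·(1.00·sin45.3° − cos45.3°·tan32.3°)]
  = 12.7 / [18.8·0.7034·(1.00·0.7108 − 0.7034·0.6322)]
  = 12.7 / 3.5193 = 3.609 m

z_c = 3.61 m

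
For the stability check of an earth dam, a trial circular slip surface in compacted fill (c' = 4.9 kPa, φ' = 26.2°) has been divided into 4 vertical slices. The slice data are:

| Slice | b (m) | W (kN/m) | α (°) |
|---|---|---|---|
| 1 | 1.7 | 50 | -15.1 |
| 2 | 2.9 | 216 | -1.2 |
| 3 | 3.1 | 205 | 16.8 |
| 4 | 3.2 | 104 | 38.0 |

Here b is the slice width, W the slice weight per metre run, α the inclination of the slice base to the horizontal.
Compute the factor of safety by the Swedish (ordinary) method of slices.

FS = 3.08

Ordinary method of slices: FS = Σ[c'·Δl_i + (W_i cosα_i)·tanφ'] / Σ W_i sinα_i, with Δl_i = b_i / cosα_i.
Slice 1: Δl = 1.7/cos(-15.1°) = 1.761 m; N'_1 = 50·cos(-15.1°) = 48.3; c'Δl = 8.63; W sinα = -13.0
Slice 2: Δl = 2.9/cos(-1.2°) = 2.901 m; N'_2 = 216·cos(-1.2°) = 216.0; c'Δl = 14.21; W sinα = -4.5
Slice 3: Δl = 3.1/cos16.8° = 3.238 m; N'_3 = 205·cos16.8° = 196.3; c'Δl = 15.87; W sinα = 59.3
Slice 4: Δl = 3.2/cos38.0° = 4.061 m; N'_4 = 104·cos38.0° = 82.0; c'Δl = 19.90; W sinα = 64.0
Σc'Δl = 58.6 kN/m; ΣN' = 542.4 kN/m; ΣW sinα = 105.7 kN/m
Resisting = 58.6 + 542.4·tan26.2° = 58.6 + 266.9 = 325.5 kN/m
FS = 325.5 / 105.7 = 3.079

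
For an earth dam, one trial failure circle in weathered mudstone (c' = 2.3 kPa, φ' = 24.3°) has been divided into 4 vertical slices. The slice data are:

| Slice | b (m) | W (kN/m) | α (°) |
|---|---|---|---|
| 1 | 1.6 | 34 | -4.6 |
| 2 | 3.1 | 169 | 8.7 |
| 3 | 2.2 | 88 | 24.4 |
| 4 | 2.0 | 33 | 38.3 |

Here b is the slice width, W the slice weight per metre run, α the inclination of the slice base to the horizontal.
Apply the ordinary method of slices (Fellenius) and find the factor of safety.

FS = 2.02

Ordinary method of slices: FS = Σ[c'·Δl_i + (W_i cosα_i)·tanφ'] / Σ W_i sinα_i, with Δl_i = b_i / cosα_i.
Slice 1: Δl = 1.6/cos(-4.6°) = 1.605 m; N'_1 = 34·cos(-4.6°) = 33.9; c'Δl = 3.69; W sinα = -2.7
Slice 2: Δl = 3.1/cos8.7° = 3.136 m; N'_2 = 169·cos8.7° = 167.1; c'Δl = 7.21; W sinα = 25.6
Slice 3: Δl = 2.2/cos24.4° = 2.416 m; N'_3 = 88·cos24.4° = 80.1; c'Δl = 5.56; W sinα = 36.4
Slice 4: Δl = 2.0/cos38.3° = 2.548 m; N'_4 = 33·cos38.3° = 25.9; c'Δl = 5.86; W sinα = 20.5
Σc'Δl = 22.3 kN/m; ΣN' = 307.0 kN/m; ΣW sinα = 79.6 kN/m
Resisting = 22.3 + 307.0·tan24.3° = 22.3 + 138.6 = 160.9 kN/m
FS = 160.9 / 79.6 = 2.021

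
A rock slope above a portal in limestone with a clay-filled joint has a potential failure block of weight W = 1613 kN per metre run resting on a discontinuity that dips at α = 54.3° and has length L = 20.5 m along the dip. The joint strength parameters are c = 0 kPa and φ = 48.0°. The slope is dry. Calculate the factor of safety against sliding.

FS = 0.80

Resolving the block weight along and normal to the plane and applying the Mohr–Coulomb strength on the joint:
N' = W cosα = 1613·cos54.3° = 941.3 kN/m
Driving force T = W sinα = 1613·sin54.3° = 1309.9 kN/m
Resisting force R = c·L + N'·tanφ = 0·20.5 + 941.3·tan48.0° = 0.0 + 1045.4 = 1045.4 kN/m
FS = R / T = 1045.4 / 1309.9 = 0.798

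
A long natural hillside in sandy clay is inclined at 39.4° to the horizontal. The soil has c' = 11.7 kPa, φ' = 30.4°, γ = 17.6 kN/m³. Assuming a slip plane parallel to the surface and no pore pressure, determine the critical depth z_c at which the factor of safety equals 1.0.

Setting FS = 1.00 in FS = [c' + γz cos²β tanφ'] / [γz sinβ cosβ] and solving for z:
z = c' / [γ cosβ (FS·sinβ − cosβ·tanφ')]
  = 11.7 / [17.6·cos39.4°·(1.00·sin39.4° − cos39.4°·tan30.4°)]
  = 11.7 / [17.6·0.7727·(1.00·0.6347 − 0.7727·0.5867)]
  = 11.7 / 2.4667 = 4.743 m

z_c = 4.74 m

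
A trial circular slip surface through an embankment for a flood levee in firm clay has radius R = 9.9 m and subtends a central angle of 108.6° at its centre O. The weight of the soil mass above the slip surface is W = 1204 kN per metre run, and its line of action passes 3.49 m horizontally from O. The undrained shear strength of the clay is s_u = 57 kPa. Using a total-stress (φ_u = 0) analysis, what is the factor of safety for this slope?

Taking moments about the centre O, the resisting moment is provided by the undrained shear strength acting along the arc:
Arc length L_a = R·θ = 9.9·(108.6°·π/180) = 9.9·1.8954 = 18.76 m
M_R = s_u·L_a·R = 57·18.76·9.9 = 10588.9 kN·m/m
M_D = W·d = 1204·3.49 = 4202.0 kN·m/m
FS = M_R / M_D = 10588.9 / 4202.0 = 2.520

FS = 2.52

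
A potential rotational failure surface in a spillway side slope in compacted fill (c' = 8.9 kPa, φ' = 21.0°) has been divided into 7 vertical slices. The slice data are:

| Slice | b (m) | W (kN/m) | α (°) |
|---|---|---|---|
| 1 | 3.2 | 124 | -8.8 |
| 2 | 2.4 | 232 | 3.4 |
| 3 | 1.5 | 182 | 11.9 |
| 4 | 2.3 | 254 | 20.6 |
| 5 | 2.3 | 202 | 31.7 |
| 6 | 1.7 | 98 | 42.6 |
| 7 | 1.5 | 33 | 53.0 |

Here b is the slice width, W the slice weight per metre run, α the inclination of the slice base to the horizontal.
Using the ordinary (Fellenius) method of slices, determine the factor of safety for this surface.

FS = 1.71

Ordinary method of slices: FS = Σ[c'·Δl_i + (W_i cosα_i)·tanφ'] / Σ W_i sinα_i, with Δl_i = b_i / cosα_i.
Slice 1: Δl = 3.2/cos(-8.8°) = 3.238 m; N'_1 = 124·cos(-8.8°) = 122.5; c'Δl = 28.82; W sinα = -19.0
Slice 2: Δl = 2.4/cos3.4° = 2.404 m; N'_2 = 232·cos3.4° = 231.6; c'Δl = 21.40; W sinα = 13.8
Slice 3: Δl = 1.5/cos11.9° = 1.533 m; N'_3 = 182·cos11.9° = 178.1; c'Δl = 13.64; W sinα = 37.5
Slice 4: Δl = 2.3/cos20.6° = 2.457 m; N'_4 = 254·cos20.6° = 237.8; c'Δl = 21.87; W sinα = 89.4
Slice 5: Δl = 2.3/cos31.7° = 2.703 m; N'_5 = 202·cos31.7° = 171.9; c'Δl = 24.06; W sinα = 106.1
Slice 6: Δl = 1.7/cos42.6° = 2.309 m; N'_6 = 98·cos42.6° = 72.1; c'Δl = 20.55; W sinα = 66.3
Slice 7: Δl = 1.5/cos53.0° = 2.492 m; N'_7 = 33·cos53.0° = 19.9; c'Δl = 22.18; W sinα = 26.4
Σc'Δl = 152.5 kN/m; ΣN' = 1033.8 kN/m; ΣW sinα = 320.5 kN/m
Resisting = 152.5 + 1033.8·tan21.0° = 152.5 + 396.9 = 549.4 kN/m
FS = 549.4 / 320.5 = 1.714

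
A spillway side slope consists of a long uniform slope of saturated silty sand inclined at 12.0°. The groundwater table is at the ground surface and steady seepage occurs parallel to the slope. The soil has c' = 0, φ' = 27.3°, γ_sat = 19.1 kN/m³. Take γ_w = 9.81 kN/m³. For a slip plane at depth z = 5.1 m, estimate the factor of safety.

With seepage parallel to the slope and the water table at the surface, the effective normal stress on the slip plane uses the buoyant unit weight γ' = γ_sat − γ_w while the driving shear stress uses γ_sat:
FS = [c' + γ' z cos²β tanφ'] / [γ_sat z sinβ cosβ]
(For c' = 0 this reduces to FS = (γ'/γ_sat)·tanφ'/tanβ.)
γ' = 19.1 − 9.81 = 9.29 kN/m³
Numerator = 0.0 + 9.29·5.1·cos²12.0°·tan27.3° = 0.0 + 9.29·5.1·0.9568·0.5161 = 23.397 kPa
Denominator = 19.1·5.1·sin12.0°·cos12.0° = 19.1·5.1·0.2079·0.9781 = 19.810 kPa
FS = 23.397 / 19.810 = 1.181

FS = 1.18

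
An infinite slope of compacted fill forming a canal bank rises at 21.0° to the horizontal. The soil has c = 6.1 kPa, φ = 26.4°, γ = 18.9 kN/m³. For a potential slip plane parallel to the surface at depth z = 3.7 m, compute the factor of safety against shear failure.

FS = 1.55

For an infinite slope with a slip plane parallel to the surface (no pore pressure): FS = [c + γz cos²β tanφ] / [γz sinβ cosβ].
γz = 18.9·3.7 = 69.93 kN/m²
Numerator = 6.1 + 69.93·cos²21.0°·tan26.4° = 6.1 + 69.93·0.8716·0.4964 = 36.355 kPa
Denominator = 69.93·sin21.0°·cos21.0° = 69.93·0.3584·0.9336 = 23.396 kPa
FS = 36.355 / 23.396 = 1.554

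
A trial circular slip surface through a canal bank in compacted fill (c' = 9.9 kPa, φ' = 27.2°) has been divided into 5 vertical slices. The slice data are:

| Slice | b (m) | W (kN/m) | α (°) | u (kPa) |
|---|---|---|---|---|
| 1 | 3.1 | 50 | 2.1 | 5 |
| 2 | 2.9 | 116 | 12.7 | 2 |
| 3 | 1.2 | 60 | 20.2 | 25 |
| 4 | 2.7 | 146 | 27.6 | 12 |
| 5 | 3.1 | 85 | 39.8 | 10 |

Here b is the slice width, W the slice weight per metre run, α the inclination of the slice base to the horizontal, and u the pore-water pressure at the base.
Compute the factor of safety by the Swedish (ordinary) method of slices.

FS = 1.70

Ordinary method of slices: FS = Σ[c'·Δl_i + (W_i cosα_i − u_i·Δl_i)·tanφ'] / Σ W_i sinα_i, with Δl_i = b_i / cosα_i.
Slice 1: Δl = 3.1/cos2.1° = 3.102 m; N'_1 = 50·cos2.1° − 5·3.102 = 34.5; c'Δl = 30.71; W sinα = 1.8
Slice 2: Δl = 2.9/cos12.7° = 2.973 m; N'_2 = 116·cos12.7° − 2·2.973 = 107.2; c'Δl = 29.43; W sinα = 25.5
Slice 3: Δl = 1.2/cos20.2° = 1.279 m; N'_3 = 60·cos20.2° − 25·1.279 = 24.3; c'Δl = 12.66; W sinα = 20.7
Slice 4: Δl = 2.7/cos27.6° = 3.047 m; N'_4 = 146·cos27.6° − 12·3.047 = 92.8; c'Δl = 30.16; W sinα = 67.6
Slice 5: Δl = 3.1/cos39.8° = 4.035 m; N'_5 = 85·cos39.8° − 10·4.035 = 25.0; c'Δl = 39.95; W sinα = 54.4
Σc'Δl = 142.9 kN/m; ΣN' = 283.8 kN/m; ΣW sinα = 170.1 kN/m
Resisting = 142.9 + 283.8·tan27.2° = 142.9 + 145.9 = 288.8 kN/m
FS = 288.8 / 170.1 = 1.698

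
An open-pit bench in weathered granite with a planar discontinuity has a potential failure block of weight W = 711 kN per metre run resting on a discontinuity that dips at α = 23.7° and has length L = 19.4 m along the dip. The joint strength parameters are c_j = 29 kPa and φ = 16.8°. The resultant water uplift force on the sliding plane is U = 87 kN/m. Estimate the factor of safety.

Resolving the block weight along and normal to the plane and applying the Mohr–Coulomb strength on the joint:
N' = W cosα − U = 711·cos23.7° − 87 = 564.0 kN/m
Driving force T = W sinα = 711·sin23.7° = 285.8 kN/m
Resisting force R = c_j·L + N'·tanφ = 29·19.4 + 564.0·tan16.8° = 562.6 + 170.3 = 732.9 kN/m
FS = R / T = 732.9 / 285.8 = 2.564

FS = 2.56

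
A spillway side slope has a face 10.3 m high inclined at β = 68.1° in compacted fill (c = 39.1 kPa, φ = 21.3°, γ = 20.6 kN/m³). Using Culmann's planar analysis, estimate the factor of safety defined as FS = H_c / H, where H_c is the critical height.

H_c = (4c/γ) · sinβ cosφ / [1 − cos(β − φ)]
    = (4·39.1/20.6) · sin68.1°·cos21.3° / [1 − cos46.8°]
    = 7.592 · 0.8645 / 0.3155 = 20.81 m
FS = H_c / H = 20.81 / 10.3 = 2.020

FS = 2.02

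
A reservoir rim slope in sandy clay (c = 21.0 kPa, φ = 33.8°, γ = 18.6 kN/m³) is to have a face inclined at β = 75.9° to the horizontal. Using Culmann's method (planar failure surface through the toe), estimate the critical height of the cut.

H_c = 14.11 m

Culmann's analysis gives the critical failure plane at α_cr = (β + φ)/2 = (75.9 + 33.8)/2 = 54.9°, and the critical height
H_c = (4c/γ) · sinβ cosφ / [1 − cos(β − φ)]
    = (4·21.0/18.6) · sin75.9°·cos33.8° / [1 − cos(42.1°)]
    = 4.516 · 0.9699·0.8310 / [1 − 0.7420]
    = 4.516 · 0.8059 / 0.2580
    = 14.11 m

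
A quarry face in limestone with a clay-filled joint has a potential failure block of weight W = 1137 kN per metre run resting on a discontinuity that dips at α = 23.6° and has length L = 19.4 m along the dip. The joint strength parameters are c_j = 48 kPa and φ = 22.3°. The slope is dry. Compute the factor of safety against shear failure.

Resolving the block weight along and normal to the plane and applying the Mohr–Coulomb strength on the joint:
N' = W cosα = 1137·cos23.6° = 1041.9 kN/m
Driving force T = W sinα = 1137·sin23.6° = 455.2 kN/m
Resisting force R = c_j·L + N'·tanφ = 48·19.4 + 1041.9·tan22.3° = 931.2 + 427.3 = 1358.5 kN/m
FS = R / T = 1358.5 / 455.2 = 2.984

FS = 2.98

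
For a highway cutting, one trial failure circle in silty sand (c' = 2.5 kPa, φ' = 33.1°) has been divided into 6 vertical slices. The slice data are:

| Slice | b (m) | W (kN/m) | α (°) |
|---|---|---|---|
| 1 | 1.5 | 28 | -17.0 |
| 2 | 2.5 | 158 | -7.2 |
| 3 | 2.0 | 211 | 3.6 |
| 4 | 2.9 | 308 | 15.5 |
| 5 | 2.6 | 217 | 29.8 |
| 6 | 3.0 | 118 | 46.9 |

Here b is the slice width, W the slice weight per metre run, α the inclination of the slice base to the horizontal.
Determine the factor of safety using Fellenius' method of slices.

FS = 2.55

Ordinary method of slices: FS = Σ[c'·Δl_i + (W_i cosα_i)·tanφ'] / Σ W_i sinα_i, with Δl_i = b_i / cosα_i.
Slice 1: Δl = 1.5/cos(-17.0°) = 1.569 m; N'_1 = 28·cos(-17.0°) = 26.8; c'Δl = 3.92; W sinα = -8.2
Slice 2: Δl = 2.5/cos(-7.2°) = 2.520 m; N'_2 = 158·cos(-7.2°) = 156.8; c'Δl = 6.30; W sinα = -19.8
Slice 3: Δl = 2.0/cos3.6° = 2.004 m; N'_3 = 211·cos3.6° = 210.6; c'Δl = 5.01; W sinα = 13.2
Slice 4: Δl = 2.9/cos15.5° = 3.009 m; N'_4 = 308·cos15.5° = 296.8; c'Δl = 7.52; W sinα = 82.3
Slice 5: Δl = 2.6/cos29.8° = 2.996 m; N'_5 = 217·cos29.8° = 188.3; c'Δl = 7.49; W sinα = 107.8
Slice 6: Δl = 3.0/cos46.9° = 4.391 m; N'_6 = 118·cos46.9° = 80.6; c'Δl = 10.98; W sinα = 86.2
Σc'Δl = 41.2 kN/m; ΣN' = 959.8 kN/m; ΣW sinα = 261.6 kN/m
Resisting = 41.2 + 959.8·tan33.1° = 41.2 + 625.7 = 666.9 kN/m
FS = 666.9 / 261.6 = 2.550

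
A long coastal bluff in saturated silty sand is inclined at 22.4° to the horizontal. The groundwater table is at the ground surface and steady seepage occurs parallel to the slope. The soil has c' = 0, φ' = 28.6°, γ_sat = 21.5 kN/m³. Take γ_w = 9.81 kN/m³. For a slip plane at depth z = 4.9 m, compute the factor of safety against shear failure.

FS = 0.72

With seepage parallel to the slope and the water table at the surface, the effective normal stress on the slip plane uses the buoyant unit weight γ' = γ_sat − γ_w while the driving shear stress uses γ_sat:
FS = [c' + γ' z cos²β tanφ'] / [γ_sat z sinβ cosβ]
(For c' = 0 this reduces to FS = (γ'/γ_sat)·tanφ'/tanβ.)
γ' = 21.5 − 9.81 = 11.69 kN/m³
Numerator = 0.0 + 11.69·4.9·cos²22.4°·tan28.6° = 0.0 + 11.69·4.9·0.8548·0.5452 = 26.695 kPa
Denominator = 21.5·4.9·sin22.4°·cos22.4° = 21.5·4.9·0.3811·0.9245 = 37.117 kPa
FS = 26.695 / 37.117 = 0.719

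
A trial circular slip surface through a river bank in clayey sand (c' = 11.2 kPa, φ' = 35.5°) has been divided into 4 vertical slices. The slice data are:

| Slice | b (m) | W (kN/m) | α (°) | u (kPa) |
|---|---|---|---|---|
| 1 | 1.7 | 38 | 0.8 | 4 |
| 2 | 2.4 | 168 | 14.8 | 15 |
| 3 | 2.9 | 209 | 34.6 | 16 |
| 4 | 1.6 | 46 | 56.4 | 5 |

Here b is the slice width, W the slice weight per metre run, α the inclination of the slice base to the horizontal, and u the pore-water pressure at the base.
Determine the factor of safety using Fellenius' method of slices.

FS = 1.60

Ordinary method of slices: FS = Σ[c'·Δl_i + (W_i cosα_i − u_i·Δl_i)·tanφ'] / Σ W_i sinα_i, with Δl_i = b_i / cosα_i.
Slice 1: Δl = 1.7/cos0.8° = 1.700 m; N'_1 = 38·cos0.8° − 4·1.700 = 31.2; c'Δl = 19.04; W sinα = 0.5
Slice 2: Δl = 2.4/cos14.8° = 2.482 m; N'_2 = 168·cos14.8° − 15·2.482 = 125.2; c'Δl = 27.80; W sinα = 42.9
Slice 3: Δl = 2.9/cos34.6° = 3.523 m; N'_3 = 209·cos34.6° − 16·3.523 = 115.7; c'Δl = 39.46; W sinα = 118.7
Slice 4: Δl = 1.6/cos56.4° = 2.891 m; N'_4 = 46·cos56.4° − 5·2.891 = 11.0; c'Δl = 32.38; W sinα = 38.3
Σc'Δl = 118.7 kN/m; ΣN' = 283.1 kN/m; ΣW sinα = 200.4 kN/m
Resisting = 118.7 + 283.1·tan35.5° = 118.7 + 201.9 = 320.6 kN/m
FS = 320.6 / 200.4 = 1.599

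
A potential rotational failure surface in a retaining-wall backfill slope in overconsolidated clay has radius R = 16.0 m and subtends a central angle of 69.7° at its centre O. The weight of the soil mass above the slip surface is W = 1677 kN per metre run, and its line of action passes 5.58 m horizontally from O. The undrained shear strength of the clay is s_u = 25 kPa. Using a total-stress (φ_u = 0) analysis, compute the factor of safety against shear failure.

FS = 0.83

Taking moments about the centre O, the resisting moment is provided by the undrained shear strength acting along the arc:
Arc length L_a = R·θ = 16.0·(69.7°·π/180) = 16.0·1.2165 = 19.46 m
M_R = s_u·L_a·R = 25·19.46·16.0 = 7785.6 kN·m/m
M_D = W·d = 1677·5.58 = 9357.7 kN·m/m
FS = M_R / M_D = 7785.6 / 9357.7 = 0.832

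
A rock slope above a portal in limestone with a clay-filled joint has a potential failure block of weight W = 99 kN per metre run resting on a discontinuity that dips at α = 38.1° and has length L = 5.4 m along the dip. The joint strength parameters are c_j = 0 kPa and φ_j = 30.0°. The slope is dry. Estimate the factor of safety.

Resolving the block weight along and normal to the plane and applying the Mohr–Coulomb strength on the joint:
N' = W cosα = 99·cos38.1° = 77.9 kN/m
Driving force T = W sinα = 99·sin38.1° = 61.1 kN/m
Resisting force R = c_j·L + N'·tanφ_j = 0·5.4 + 77.9·tan30.0° = 0.0 + 45.0 = 45.0 kN/m
FS = R / T = 45.0 / 61.1 = 0.736

FS = 0.74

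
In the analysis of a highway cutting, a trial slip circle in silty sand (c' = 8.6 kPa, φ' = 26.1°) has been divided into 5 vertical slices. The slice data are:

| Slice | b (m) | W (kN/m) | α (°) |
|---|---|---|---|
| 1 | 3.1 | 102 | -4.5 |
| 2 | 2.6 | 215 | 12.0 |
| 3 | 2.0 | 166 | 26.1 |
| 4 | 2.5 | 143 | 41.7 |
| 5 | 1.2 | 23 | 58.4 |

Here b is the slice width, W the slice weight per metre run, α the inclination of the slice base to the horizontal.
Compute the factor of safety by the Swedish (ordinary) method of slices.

Ordinary method of slices: FS = Σ[c'·Δl_i + (W_i cosα_i)·tanφ'] / Σ W_i sinα_i, with Δl_i = b_i / cosα_i.
Slice 1: Δl = 3.1/cos(-4.5°) = 3.110 m; N'_1 = 102·cos(-4.5°) = 101.7; c'Δl = 26.74; W sinα = -8.0
Slice 2: Δl = 2.6/cos12.0° = 2.658 m; N'_2 = 215·cos12.0° = 210.3; c'Δl = 22.86; W sinα = 44.7
Slice 3: Δl = 2.0/cos26.1° = 2.227 m; N'_3 = 166·cos26.1° = 149.1; c'Δl = 19.15; W sinα = 73.0
Slice 4: Δl = 2.5/cos41.7° = 3.348 m; N'_4 = 143·cos41.7° = 106.8; c'Δl = 28.80; W sinα = 95.1
Slice 5: Δl = 1.2/cos58.4° = 2.290 m; N'_5 = 23·cos58.4° = 12.1; c'Δl = 19.70; W sinα = 19.6
Σc'Δl = 117.2 kN/m; ΣN' = 579.9 kN/m; ΣW sinα = 224.4 kN/m
Resisting = 117.2 + 579.9·tan26.1° = 117.2 + 284.1 = 401.3 kN/m
FS = 401.3 / 224.4 = 1.788

FS = 1.79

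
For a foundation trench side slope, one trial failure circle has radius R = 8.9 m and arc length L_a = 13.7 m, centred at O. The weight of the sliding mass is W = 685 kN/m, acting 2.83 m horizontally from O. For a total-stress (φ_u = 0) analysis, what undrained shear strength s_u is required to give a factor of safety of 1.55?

FS = s_u·L_a·R / (W·d), so s_u = FS·W·d / (L_a·R).
s_u = 1.55·685·2.83 / (13.70·8.9) = 3004.8 / 121.93 = 24.64 kPa

s_u = 24.6 kPa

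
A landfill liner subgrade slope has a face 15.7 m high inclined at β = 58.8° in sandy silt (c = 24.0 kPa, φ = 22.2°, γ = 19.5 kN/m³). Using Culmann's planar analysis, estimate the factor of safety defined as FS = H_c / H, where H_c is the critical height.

FS = 1.26

H_c = (4c/γ) · sinβ cosφ / [1 − cos(β − φ)]
    = (4·24.0/19.5) · sin58.8°·cos22.2° / [1 − cos36.6°]
    = 4.923 · 0.7920 / 0.1972 = 19.77 m
FS = H_c / H = 19.77 / 15.7 = 1.259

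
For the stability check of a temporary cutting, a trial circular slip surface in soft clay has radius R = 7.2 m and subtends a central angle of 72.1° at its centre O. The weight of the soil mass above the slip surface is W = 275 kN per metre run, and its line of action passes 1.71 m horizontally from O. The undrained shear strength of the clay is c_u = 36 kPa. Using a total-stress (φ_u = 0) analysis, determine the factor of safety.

FS = 4.99

Taking moments about the centre O, the resisting moment is provided by the undrained shear strength acting along the arc:
Arc length L_a = R·θ = 7.2·(72.1°·π/180) = 7.2·1.2584 = 9.06 m
M_R = c_u·L_a·R = 36·9.06·7.2 = 2348.4 kN·m/m
M_D = W·d = 275·1.71 = 470.2 kN·m/m
FS = M_R / M_D = 2348.4 / 470.2 = 4.994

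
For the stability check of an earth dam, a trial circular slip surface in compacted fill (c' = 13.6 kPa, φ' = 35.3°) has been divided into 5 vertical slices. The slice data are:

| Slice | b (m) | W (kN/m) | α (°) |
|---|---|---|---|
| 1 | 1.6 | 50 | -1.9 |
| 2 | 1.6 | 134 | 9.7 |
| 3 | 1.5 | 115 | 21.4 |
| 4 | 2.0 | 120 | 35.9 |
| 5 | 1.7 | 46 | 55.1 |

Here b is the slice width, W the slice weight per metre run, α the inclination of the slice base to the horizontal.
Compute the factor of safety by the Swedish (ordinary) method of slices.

FS = 2.53

Ordinary method of slices: FS = Σ[c'·Δl_i + (W_i cosα_i)·tanφ'] / Σ W_i sinα_i, with Δl_i = b_i / cosα_i.
Slice 1: Δl = 1.6/cos(-1.9°) = 1.601 m; N'_1 = 50·cos(-1.9°) = 50.0; c'Δl = 21.77; W sinα = -1.7
Slice 2: Δl = 1.6/cos9.7° = 1.623 m; N'_2 = 134·cos9.7° = 132.1; c'Δl = 22.08; W sinα = 22.6
Slice 3: Δl = 1.5/cos21.4° = 1.611 m; N'_3 = 115·cos21.4° = 107.1; c'Δl = 21.91; W sinα = 42.0
Slice 4: Δl = 2.0/cos35.9° = 2.469 m; N'_4 = 120·cos35.9° = 97.2; c'Δl = 33.58; W sinα = 70.4
Slice 5: Δl = 1.7/cos55.1° = 2.971 m; N'_5 = 46·cos55.1° = 26.3; c'Δl = 40.41; W sinα = 37.7
Σc'Δl = 139.7 kN/m; ΣN' = 412.7 kN/m; ΣW sinα = 171.0 kN/m
Resisting = 139.7 + 412.7·tan35.3° = 139.7 + 292.2 = 431.9 kN/m
FS = 431.9 / 171.0 = 2.526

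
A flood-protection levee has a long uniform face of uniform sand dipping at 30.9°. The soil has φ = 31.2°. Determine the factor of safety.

FS = 1.01

For a dry cohesionless infinite slope the factor of safety is FS = tanφ / tanβ.
FS = tan31.2° / tan30.9° = 0.6056 / 0.5985 = 1.012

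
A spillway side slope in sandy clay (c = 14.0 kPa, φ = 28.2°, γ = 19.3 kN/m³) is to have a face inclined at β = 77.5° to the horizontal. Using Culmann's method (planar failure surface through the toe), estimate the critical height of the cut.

H_c = 7.18 m

Culmann's analysis gives the critical failure plane at α_cr = (β + φ)/2 = (77.5 + 28.2)/2 = 52.9°, and the critical height
H_c = (4c/γ) · sinβ cosφ / [1 − cos(β − φ)]
    = (4·14.0/19.3) · sin77.5°·cos28.2° / [1 − cos(49.3°)]
    = 2.902 · 0.9763·0.8813 / [1 − 0.6521]
    = 2.902 · 0.8604 / 0.3479
    = 7.18 m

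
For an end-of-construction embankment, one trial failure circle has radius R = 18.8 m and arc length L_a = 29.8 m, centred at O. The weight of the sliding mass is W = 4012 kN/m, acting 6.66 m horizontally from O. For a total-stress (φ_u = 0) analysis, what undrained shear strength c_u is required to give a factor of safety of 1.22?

c_u = 58.2 kPa

FS = c_u·L_a·R / (W·d), so c_u = FS·W·d / (L_a·R).
c_u = 1.22·4012·6.66 / (29.80·18.8) = 32598.3 / 560.24 = 58.19 kPa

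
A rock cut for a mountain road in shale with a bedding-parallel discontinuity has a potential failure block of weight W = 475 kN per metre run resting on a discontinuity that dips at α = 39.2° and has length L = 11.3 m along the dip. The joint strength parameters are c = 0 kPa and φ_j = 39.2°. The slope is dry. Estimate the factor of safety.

FS = 1.00

Resolving the block weight along and normal to the plane and applying the Mohr–Coulomb strength on the joint:
N' = W cosα = 475·cos39.2° = 368.1 kN/m
Driving force T = W sinα = 475·sin39.2° = 300.2 kN/m
Resisting force R = c·L + N'·tanφ_j = 0·11.3 + 368.1·tan39.2° = 0.0 + 300.2 = 300.2 kN/m
FS = R / T = 300.2 / 300.2 = 1.000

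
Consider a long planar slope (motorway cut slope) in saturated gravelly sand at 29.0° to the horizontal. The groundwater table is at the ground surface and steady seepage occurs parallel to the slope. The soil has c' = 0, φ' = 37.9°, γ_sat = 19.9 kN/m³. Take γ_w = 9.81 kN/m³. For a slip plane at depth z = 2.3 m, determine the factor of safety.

With seepage parallel to the slope and the water table at the surface, the effective normal stress on the slip plane uses the buoyant unit weight γ' = γ_sat − γ_w while the driving shear stress uses γ_sat:
FS = [c' + γ' z cos²β tanφ'] / [γ_sat z sinβ cosβ]
(For c' = 0 this reduces to FS = (γ'/γ_sat)·tanφ'/tanβ.)
γ' = 19.9 − 9.81 = 10.09 kN/m³
Numerator = 0.0 + 10.09·2.3·cos²29.0°·tan37.9° = 0.0 + 10.09·2.3·0.7650·0.7785 = 13.820 kPa
Denominator = 19.9·2.3·sin29.0°·cos29.0° = 19.9·2.3·0.4848·0.8746 = 19.408 kPa
FS = 13.820 / 19.408 = 0.712

FS = 0.71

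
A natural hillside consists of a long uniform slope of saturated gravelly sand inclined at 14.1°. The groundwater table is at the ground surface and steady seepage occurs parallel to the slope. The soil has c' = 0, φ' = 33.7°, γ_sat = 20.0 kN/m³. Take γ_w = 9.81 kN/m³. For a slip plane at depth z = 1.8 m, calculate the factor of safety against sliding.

With seepage parallel to the slope and the water table at the surface, the effective normal stress on the slip plane uses the buoyant unit weight γ' = γ_sat − γ_w while the driving shear stress uses γ_sat:
FS = [c' + γ' z cos²β tanφ'] / [γ_sat z sinβ cosβ]
(For c' = 0 this reduces to FS = (γ'/γ_sat)·tanφ'/tanβ.)
γ' = 20.0 − 9.81 = 10.19 kN/m³
Numerator = 0.0 + 10.19·1.8·cos²14.1°·tan33.7° = 0.0 + 10.19·1.8·0.9407·0.6669 = 11.507 kPa
Denominator = 20.0·1.8·sin14.1°·cos14.1° = 20.0·1.8·0.2436·0.9699 = 8.506 kPa
FS = 11.507 / 8.506 = 1.353

FS = 1.35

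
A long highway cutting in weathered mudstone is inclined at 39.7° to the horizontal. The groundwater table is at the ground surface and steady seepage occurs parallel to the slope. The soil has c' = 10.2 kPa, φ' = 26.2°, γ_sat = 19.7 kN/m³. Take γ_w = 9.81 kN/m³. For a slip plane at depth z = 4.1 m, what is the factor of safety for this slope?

FS = 0.55

With seepage parallel to the slope and the water table at the surface, the effective normal stress on the slip plane uses the buoyant unit weight γ' = γ_sat − γ_w while the driving shear stress uses γ_sat:
FS = [c' + γ' z cos²β tanφ'] / [γ_sat z sinβ cosβ]
γ' = 19.7 − 9.81 = 9.89 kN/m³
Numerator = 10.2 + 9.89·4.1·cos²39.7°·tan26.2° = 10.2 + 9.89·4.1·0.5920·0.4921 = 22.011 kPa
Denominator = 19.7·4.1·sin39.7°·cos39.7° = 19.7·4.1·0.6388·0.7694 = 39.696 kPa
FS = 22.011 / 39.696 = 0.555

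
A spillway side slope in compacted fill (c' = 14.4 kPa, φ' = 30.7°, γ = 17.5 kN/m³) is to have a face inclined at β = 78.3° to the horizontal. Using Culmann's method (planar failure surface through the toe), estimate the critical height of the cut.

H_c = 8.51 m

Culmann's analysis gives the critical failure plane at α_cr = (β + φ')/2 = (78.3 + 30.7)/2 = 54.5°, and the critical height
H_c = (4c'/γ) · sinβ cosφ' / [1 − cos(β − φ')]
    = (4·14.4/17.5) · sin78.3°·cos30.7° / [1 − cos(47.6°)]
    = 3.291 · 0.9792·0.8599 / [1 − 0.6743]
    = 3.291 · 0.8420 / 0.3257
    = 8.51 m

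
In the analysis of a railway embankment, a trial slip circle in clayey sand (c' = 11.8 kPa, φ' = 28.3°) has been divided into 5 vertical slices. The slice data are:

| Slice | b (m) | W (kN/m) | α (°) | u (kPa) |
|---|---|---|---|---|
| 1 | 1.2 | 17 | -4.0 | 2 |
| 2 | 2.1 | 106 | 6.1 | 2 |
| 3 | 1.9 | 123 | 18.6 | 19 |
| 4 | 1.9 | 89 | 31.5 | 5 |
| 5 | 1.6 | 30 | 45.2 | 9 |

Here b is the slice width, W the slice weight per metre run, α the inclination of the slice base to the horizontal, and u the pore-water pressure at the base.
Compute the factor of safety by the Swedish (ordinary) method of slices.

Ordinary method of slices: FS = Σ[c'·Δl_i + (W_i cosα_i − u_i·Δl_i)·tanφ'] / Σ W_i sinα_i, with Δl_i = b_i / cosα_i.
Slice 1: Δl = 1.2/cos(-4.0°) = 1.203 m; N'_1 = 17·cos(-4.0°) − 2·1.203 = 14.6; c'Δl = 14.19; W sinα = -1.2
Slice 2: Δl = 2.1/cos6.1° = 2.112 m; N'_2 = 106·cos6.1° − 2·2.112 = 101.2; c'Δl = 24.92; W sinα = 11.3
Slice 3: Δl = 1.9/cos18.6° = 2.005 m; N'_3 = 123·cos18.6° − 19·2.005 = 78.5; c'Δl = 23.66; W sinα = 39.2
Slice 4: Δl = 1.9/cos31.5° = 2.228 m; N'_4 = 89·cos31.5° − 5·2.228 = 64.7; c'Δl = 26.29; W sinα = 46.5
Slice 5: Δl = 1.6/cos45.2° = 2.271 m; N'_5 = 30·cos45.2° − 9·2.271 = 0.7; c'Δl = 26.79; W sinα = 21.3
Σc'Δl = 115.9 kN/m; ΣN' = 259.7 kN/m; ΣW sinα = 117.1 kN/m
Resisting = 115.9 + 259.7·tan28.3° = 115.9 + 139.8 = 255.7 kN/m
FS = 255.7 / 117.1 = 2.183

FS = 2.18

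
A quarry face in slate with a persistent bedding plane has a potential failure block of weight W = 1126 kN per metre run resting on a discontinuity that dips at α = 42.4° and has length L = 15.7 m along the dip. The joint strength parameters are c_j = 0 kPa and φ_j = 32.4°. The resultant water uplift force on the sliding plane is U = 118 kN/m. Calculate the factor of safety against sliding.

Resolving the block weight along and normal to the plane and applying the Mohr–Coulomb strength on the joint:
N' = W cosα − U = 1126·cos42.4° − 118 = 713.5 kN/m
Driving force T = W sinα = 1126·sin42.4° = 759.3 kN/m
Resisting force R = c_j·L + N'·tanφ_j = 0·15.7 + 713.5·tan32.4° = 0.0 + 452.8 = 452.8 kN/m
FS = R / T = 452.8 / 759.3 = 0.596

FS = 0.60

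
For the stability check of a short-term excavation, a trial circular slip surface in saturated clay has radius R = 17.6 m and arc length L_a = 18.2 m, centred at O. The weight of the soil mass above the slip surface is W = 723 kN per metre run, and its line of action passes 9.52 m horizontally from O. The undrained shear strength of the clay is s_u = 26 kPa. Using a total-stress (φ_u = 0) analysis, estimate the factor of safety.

Taking moments about the centre O, the resisting moment is provided by the undrained shear strength acting along the arc:
M_R = s_u·L_a·R = 26·18.20·17.6 = 8328.3 kN·m/m
M_D = W·d = 723·9.52 = 6883.0 kN·m/m
FS = M_R / M_D = 8328.3 / 6883.0 = 1.210

FS = 1.21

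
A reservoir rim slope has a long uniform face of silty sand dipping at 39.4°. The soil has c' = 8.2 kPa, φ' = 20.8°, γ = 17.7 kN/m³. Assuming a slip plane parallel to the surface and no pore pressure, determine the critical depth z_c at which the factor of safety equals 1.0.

Setting FS = 1.00 in FS = [c' + γz cos²β tanφ'] / [γz sinβ cosβ] and solving for z:
z = c' / [γ cosβ (FS·sinβ − cosβ·tanφ')]
  = 8.2 / [17.7·cos39.4°·(1.00·sin39.4° − cos39.4°·tan20.8°)]
  = 8.2 / [17.7·0.7727·(1.00·0.6347 − 0.7727·0.3799)]
  = 8.2 / 4.6667 = 1.757 m

z_c = 1.76 m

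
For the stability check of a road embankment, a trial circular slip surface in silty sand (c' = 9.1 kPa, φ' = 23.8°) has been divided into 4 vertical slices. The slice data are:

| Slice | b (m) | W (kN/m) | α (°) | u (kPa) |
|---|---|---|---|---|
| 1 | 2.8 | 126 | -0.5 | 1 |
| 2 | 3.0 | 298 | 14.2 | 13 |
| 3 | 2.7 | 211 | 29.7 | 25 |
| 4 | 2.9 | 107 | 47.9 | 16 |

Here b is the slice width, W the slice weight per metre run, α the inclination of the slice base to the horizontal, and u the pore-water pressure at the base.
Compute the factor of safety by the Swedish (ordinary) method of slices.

Ordinary method of slices: FS = Σ[c'·Δl_i + (W_i cosα_i − u_i·Δl_i)·tanφ'] / Σ W_i sinα_i, with Δl_i = b_i / cosα_i.
Slice 1: Δl = 2.8/cos(-0.5°) = 2.800 m; N'_1 = 126·cos(-0.5°) − 1·2.800 = 123.2; c'Δl = 25.48; W sinα = -1.1
Slice 2: Δl = 3.0/cos14.2° = 3.095 m; N'_2 = 298·cos14.2° − 13·3.095 = 248.7; c'Δl = 28.16; W sinα = 73.1
Slice 3: Δl = 2.7/cos29.7° = 3.108 m; N'_3 = 211·cos29.7° − 25·3.108 = 105.6; c'Δl = 28.29; W sinα = 104.5
Slice 4: Δl = 2.9/cos47.9° = 4.326 m; N'_4 = 107·cos47.9° − 16·4.326 = 2.5; c'Δl = 39.36; W sinα = 79.4
Σc'Δl = 121.3 kN/m; ΣN' = 480.0 kN/m; ΣW sinα = 255.9 kN/m
Resisting = 121.3 + 480.0·tan23.8° = 121.3 + 211.7 = 333.0 kN/m
FS = 333.0 / 255.9 = 1.301

FS = 1.30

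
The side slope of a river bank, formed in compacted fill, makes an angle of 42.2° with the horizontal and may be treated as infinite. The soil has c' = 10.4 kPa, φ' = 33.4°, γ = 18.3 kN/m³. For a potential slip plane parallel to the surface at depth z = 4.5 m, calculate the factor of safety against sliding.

For an infinite slope with a slip plane parallel to the surface (no pore pressure): FS = [c' + γz cos²β tanφ'] / [γz sinβ cosβ].
γz = 18.3·4.5 = 82.35 kN/m²
Numerator = 10.4 + 82.35·cos²42.2°·tan33.4° = 10.4 + 82.35·0.5488·0.6594 = 40.199 kPa
Denominator = 82.35·sin42.2°·cos42.2° = 82.35·0.6717·0.7408 = 40.978 kPa
FS = 40.199 / 40.978 = 0.981

FS = 0.98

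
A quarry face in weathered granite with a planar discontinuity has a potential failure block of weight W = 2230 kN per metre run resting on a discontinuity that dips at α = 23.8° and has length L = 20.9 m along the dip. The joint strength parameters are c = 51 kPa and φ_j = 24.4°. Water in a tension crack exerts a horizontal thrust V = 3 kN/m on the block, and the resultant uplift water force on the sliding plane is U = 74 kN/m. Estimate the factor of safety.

Resolving the block weight along and normal to the plane and applying the Mohr–Coulomb strength on the joint:
N' = W cosα − U − V sinα = 2230·cos23.8° − 74 − 3·sin23.8° = 1965.1 kN/m
Driving force T = W sinα + V cosα = 2230·sin23.8° + 3·cos23.8° = 902.7 kN/m
Resisting force R = c·L + N'·tanφ_j = 51·20.9 + 1965.1·tan24.4° = 1065.9 + 891.4 = 1957.3 kN/m
FS = R / T = 1957.3 / 902.7 = 2.168

FS = 2.17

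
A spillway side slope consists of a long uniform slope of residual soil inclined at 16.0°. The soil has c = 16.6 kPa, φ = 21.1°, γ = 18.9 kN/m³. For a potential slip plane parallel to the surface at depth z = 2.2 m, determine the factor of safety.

For an infinite slope with a slip plane parallel to the surface (no pore pressure): FS = [c + γz cos²β tanφ] / [γz sinβ cosβ].
γz = 18.9·2.2 = 41.58 kN/m²
Numerator = 16.6 + 41.58·cos²16.0°·tan21.1° = 16.6 + 41.58·0.9240·0.3859 = 31.425 kPa
Denominator = 41.58·sin16.0°·cos16.0° = 41.58·0.2756·0.9613 = 11.017 kPa
FS = 31.425 / 11.017 = 2.852

FS = 2.85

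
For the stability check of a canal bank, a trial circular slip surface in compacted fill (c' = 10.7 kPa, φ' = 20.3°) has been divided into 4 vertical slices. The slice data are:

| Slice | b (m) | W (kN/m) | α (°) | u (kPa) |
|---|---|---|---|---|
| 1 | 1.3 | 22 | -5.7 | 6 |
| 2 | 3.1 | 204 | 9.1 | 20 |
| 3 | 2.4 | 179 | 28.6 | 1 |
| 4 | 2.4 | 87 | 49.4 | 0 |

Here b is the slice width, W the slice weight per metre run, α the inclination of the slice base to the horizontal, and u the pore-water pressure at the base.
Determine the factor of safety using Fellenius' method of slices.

Ordinary method of slices: FS = Σ[c'·Δl_i + (W_i cosα_i − u_i·Δl_i)·tanφ'] / Σ W_i sinα_i, with Δl_i = b_i / cosα_i.
Slice 1: Δl = 1.3/cos(-5.7°) = 1.306 m; N'_1 = 22·cos(-5.7°) − 6·1.306 = 14.1; c'Δl = 13.98; W sinα = -2.2
Slice 2: Δl = 3.1/cos9.1° = 3.140 m; N'_2 = 204·cos9.1° − 20·3.140 = 138.6; c'Δl = 33.59; W sinα = 32.3
Slice 3: Δl = 2.4/cos28.6° = 2.734 m; N'_3 = 179·cos28.6° − 1·2.734 = 154.4; c'Δl = 29.25; W sinα = 85.7
Slice 4: Δl = 2.4/cos49.4° = 3.688 m; N'_4 = 87·cos49.4° − 0·3.688 = 56.6; c'Δl = 39.46; W sinα = 66.1
Σc'Δl = 116.3 kN/m; ΣN' = 363.7 kN/m; ΣW sinα = 181.8 kN/m
Resisting = 116.3 + 363.7·tan20.3° = 116.3 + 134.6 = 250.8 kN/m
FS = 250.8 / 181.8 = 1.380

FS = 1.38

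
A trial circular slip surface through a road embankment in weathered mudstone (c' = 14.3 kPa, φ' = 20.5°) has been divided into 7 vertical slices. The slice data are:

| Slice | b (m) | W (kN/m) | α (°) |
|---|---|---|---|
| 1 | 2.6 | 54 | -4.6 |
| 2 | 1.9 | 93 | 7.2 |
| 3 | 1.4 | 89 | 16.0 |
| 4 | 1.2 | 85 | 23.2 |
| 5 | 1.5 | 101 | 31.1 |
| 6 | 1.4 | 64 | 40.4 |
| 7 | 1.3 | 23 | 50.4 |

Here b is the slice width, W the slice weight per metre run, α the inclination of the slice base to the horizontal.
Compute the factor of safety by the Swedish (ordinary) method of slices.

FS = 2.02

Ordinary method of slices: FS = Σ[c'·Δl_i + (W_i cosα_i)·tanφ'] / Σ W_i sinα_i, with Δl_i = b_i / cosα_i.
Slice 1: Δl = 2.6/cos(-4.6°) = 2.608 m; N'_1 = 54·cos(-4.6°) = 53.8; c'Δl = 37.30; W sinα = -4.3
Slice 2: Δl = 1.9/cos7.2° = 1.915 m; N'_2 = 93·cos7.2° = 92.3; c'Δl = 27.39; W sinα = 11.7
Slice 3: Δl = 1.4/cos16.0° = 1.456 m; N'_3 = 89·cos16.0° = 85.6; c'Δl = 20.83; W sinα = 24.5
Slice 4: Δl = 1.2/cos23.2° = 1.306 m; N'_4 = 85·cos23.2° = 78.1; c'Δl = 18.67; W sinα = 33.5
Slice 5: Δl = 1.5/cos31.1° = 1.752 m; N'_5 = 101·cos31.1° = 86.5; c'Δl = 25.05; W sinα = 52.2
Slice 6: Δl = 1.4/cos40.4° = 1.838 m; N'_6 = 64·cos40.4° = 48.7; c'Δl = 26.29; W sinα = 41.5
Slice 7: Δl = 1.3/cos50.4° = 2.039 m; N'_7 = 23·cos50.4° = 14.7; c'Δl = 29.16; W sinα = 17.7
Σc'Δl = 184.7 kN/m; ΣN' = 459.7 kN/m; ΣW sinα = 176.7 kN/m
Resisting = 184.7 + 459.7·tan20.5° = 184.7 + 171.9 = 356.5 kN/m
FS = 356.5 / 176.7 = 2.018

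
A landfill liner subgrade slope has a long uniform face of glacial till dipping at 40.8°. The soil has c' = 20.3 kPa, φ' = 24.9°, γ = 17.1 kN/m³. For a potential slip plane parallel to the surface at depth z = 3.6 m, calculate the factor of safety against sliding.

FS = 1.20

For an infinite slope with a slip plane parallel to the surface (no pore pressure): FS = [c' + γz cos²β tanφ'] / [γz sinβ cosβ].
γz = 17.1·3.6 = 61.56 kN/m²
Numerator = 20.3 + 61.56·cos²40.8°·tan24.9° = 20.3 + 61.56·0.5730·0.4642 = 36.675 kPa
Denominator = 61.56·sin40.8°·cos40.8° = 61.56·0.6534·0.7570 = 30.450 kPa
FS = 36.675 / 30.450 = 1.204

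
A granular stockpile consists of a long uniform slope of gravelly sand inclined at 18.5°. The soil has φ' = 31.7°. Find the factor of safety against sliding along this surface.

FS = 1.85

For a dry cohesionless infinite slope the factor of safety is FS = tanφ' / tanβ.
FS = tan31.7° / tan18.5° = 0.6176 / 0.3346 = 1.846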